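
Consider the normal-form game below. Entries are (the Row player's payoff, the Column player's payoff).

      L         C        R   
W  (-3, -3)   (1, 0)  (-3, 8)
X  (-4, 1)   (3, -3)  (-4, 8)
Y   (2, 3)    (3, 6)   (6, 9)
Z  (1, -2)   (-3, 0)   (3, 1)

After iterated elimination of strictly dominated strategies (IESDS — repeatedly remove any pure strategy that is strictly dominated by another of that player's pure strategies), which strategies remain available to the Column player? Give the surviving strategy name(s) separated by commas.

The Row player's strategy W is strictly dominated by Y (L: 2>-3, C: 3>1, R: 6>-3) and is removed.
The Row player's strategy Z is strictly dominated by Y (L: 2>1, C: 3>-3, R: 6>3) and is removed.
For the Column player, R strictly dominates L on the remaining rows (X: 8>1, Y: 9>3); eliminate L.
The Column player's strategy C is strictly dominated by R (X: 8>-3, Y: 9>6) and is removed.
The Row player's strategy X is strictly dominated by Y (R: 6>-4) and is removed.
Among the remaining strategies, none is strictly dominated by another pure strategy of the same player, so the elimination stops.
Surviving strategies — the Row player: {Y}; the Column player: {R}.

R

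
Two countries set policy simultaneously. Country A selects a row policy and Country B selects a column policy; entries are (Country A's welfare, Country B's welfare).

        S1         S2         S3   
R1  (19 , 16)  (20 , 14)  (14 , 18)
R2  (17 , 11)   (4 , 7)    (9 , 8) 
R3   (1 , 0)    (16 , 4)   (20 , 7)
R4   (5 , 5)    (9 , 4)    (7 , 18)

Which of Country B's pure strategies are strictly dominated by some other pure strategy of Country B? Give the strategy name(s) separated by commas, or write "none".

S2

Nothing dominates S1: S2 at R1 (16>14); S3 at R2 (11>8).
S2 is strictly dominated by S3 (R1: 18>14, R2: 8>7, R3: 7>4, R4: 18>4).
S3 is not dominated — it holds its own against S1 at R1 (18>16); S2 at R1 (18>14).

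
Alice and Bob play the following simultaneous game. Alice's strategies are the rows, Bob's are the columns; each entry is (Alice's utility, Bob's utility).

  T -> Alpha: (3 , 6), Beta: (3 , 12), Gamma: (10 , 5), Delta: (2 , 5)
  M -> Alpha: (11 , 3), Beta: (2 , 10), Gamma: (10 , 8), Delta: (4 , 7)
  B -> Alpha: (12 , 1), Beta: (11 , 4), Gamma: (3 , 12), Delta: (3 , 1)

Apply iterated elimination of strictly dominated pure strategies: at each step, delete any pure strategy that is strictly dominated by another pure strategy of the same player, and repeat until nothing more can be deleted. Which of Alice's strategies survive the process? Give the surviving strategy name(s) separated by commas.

Column Alpha is eliminated: Beta beats it against every remaining row (T: 12>6, M: 10>3, B: 4>1).
Column Delta is eliminated: Beta beats it against every remaining row (T: 12>5, M: 10>7, B: 4>1).
Among the remaining strategies, none is strictly dominated by another pure strategy of the same player, so the elimination stops.
Surviving strategies — Alice: {T, M, B}; Bob: {Beta, Gamma}.

T, M, B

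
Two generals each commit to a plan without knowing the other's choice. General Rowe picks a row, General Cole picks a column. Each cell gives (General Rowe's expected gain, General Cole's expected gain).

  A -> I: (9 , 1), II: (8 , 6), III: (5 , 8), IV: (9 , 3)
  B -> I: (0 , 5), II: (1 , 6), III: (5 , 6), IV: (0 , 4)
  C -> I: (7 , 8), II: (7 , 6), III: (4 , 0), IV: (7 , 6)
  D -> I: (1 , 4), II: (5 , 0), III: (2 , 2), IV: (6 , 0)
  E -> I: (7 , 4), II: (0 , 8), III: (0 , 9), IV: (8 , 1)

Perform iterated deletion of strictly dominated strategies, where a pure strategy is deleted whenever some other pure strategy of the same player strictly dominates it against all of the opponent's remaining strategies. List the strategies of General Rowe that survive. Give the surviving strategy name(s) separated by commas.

For General Rowe, A strictly dominates C on the remaining columns (I: 9>7, II: 8>7, III: 5>4, IV: 9>7); eliminate C.
For General Rowe, A strictly dominates D on the remaining columns (I: 9>1, II: 8>5, III: 5>2, IV: 9>6); eliminate D.
Row E is eliminated: A beats it against every remaining column (I: 9>7, II: 8>0, III: 5>0, IV: 9>8).
General Cole's strategy I is strictly dominated by II (A: 6>1, B: 6>5) and is removed.
Column IV is eliminated: II beats it against every remaining row (A: 6>3, B: 6>4).
Among the remaining strategies, none is strictly dominated by another pure strategy of the same player, so the elimination stops.
Surviving strategies — General Rowe: {A, B}; General Cole: {II, III}.

A, B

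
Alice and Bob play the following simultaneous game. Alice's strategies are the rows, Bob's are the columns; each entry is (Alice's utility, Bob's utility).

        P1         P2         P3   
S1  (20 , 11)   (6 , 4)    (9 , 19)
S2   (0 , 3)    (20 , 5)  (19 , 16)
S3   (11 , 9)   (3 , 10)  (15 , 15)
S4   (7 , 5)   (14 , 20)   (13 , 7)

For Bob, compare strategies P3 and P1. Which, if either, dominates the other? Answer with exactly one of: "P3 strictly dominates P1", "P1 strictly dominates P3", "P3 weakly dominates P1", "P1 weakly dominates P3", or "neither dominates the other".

P3 strictly dominates P1

Compare P3 to P1 across each opponent action: S1: 19>11, S2: 16>3, S3: 15>9, S4: 7>5.
Every comparison favours P3, so P3 strictly dominates P1.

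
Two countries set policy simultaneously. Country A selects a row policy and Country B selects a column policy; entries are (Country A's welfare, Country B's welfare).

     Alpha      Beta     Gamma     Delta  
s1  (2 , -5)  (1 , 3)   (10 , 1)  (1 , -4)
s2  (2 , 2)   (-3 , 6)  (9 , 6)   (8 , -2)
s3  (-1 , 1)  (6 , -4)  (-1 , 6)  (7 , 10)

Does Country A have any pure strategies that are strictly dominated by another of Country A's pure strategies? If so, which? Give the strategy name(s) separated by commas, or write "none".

Nothing dominates s1: s2 at Alpha (2=2); s3 at Alpha (2>-1).
Nothing dominates s2: s1 at Alpha (2=2); s3 at Alpha (2>-1).
s3: no other strategy beats it everywhere (s1 at Beta (6>1); s2 at Beta (6>-3)).

none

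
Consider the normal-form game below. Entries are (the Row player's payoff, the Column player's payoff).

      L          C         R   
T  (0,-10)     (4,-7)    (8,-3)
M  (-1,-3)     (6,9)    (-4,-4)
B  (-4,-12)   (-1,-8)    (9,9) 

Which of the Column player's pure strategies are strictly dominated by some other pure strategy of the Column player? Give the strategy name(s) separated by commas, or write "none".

L

L: dominated, since C does at least as well everywhere (T: -7>-10, M: 9>-3, B: -8>-12).
C is not dominated — it holds its own against L at T (-7>-10); R at M (9>-4).
R is not dominated — it holds its own against L at T (-3>-10); C at T (-3>-7).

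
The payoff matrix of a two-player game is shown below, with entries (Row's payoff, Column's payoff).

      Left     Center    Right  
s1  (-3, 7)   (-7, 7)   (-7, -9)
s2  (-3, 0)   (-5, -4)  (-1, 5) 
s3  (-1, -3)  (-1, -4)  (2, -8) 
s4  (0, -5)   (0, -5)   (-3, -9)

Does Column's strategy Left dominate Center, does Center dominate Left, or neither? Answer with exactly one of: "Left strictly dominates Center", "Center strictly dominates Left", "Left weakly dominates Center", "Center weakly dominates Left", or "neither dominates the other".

Left weakly dominates Center

Compare Left to Center across every action of Row: s1: 7=7, s2: 0>-4, s3: -3>-4, s4: -5=-5.
Left is at least as good everywhere and strictly better somewhere (tied only at s1, s4), so Left weakly but not strictly dominates Center.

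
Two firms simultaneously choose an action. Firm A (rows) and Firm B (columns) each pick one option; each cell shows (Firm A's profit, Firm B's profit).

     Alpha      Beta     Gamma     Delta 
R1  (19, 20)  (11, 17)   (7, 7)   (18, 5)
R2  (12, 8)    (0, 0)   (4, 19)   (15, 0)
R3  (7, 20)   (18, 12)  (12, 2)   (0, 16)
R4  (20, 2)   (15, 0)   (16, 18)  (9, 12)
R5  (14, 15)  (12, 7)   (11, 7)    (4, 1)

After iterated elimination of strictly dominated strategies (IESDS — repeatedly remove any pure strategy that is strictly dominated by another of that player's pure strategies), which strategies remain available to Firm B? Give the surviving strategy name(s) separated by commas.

Gamma

Firm A's strategy R2 is strictly dominated by R1 (Alpha: 19>12, Beta: 11>0, Gamma: 7>4, Delta: 18>15) and is removed.
For Firm A, R4 strictly dominates R5 on the remaining columns (Alpha: 20>14, Beta: 15>12, Gamma: 16>11, Delta: 9>4); eliminate R5.
For Firm B, Alpha strictly dominates Beta on the remaining rows (R1: 20>17, R3: 20>12, R4: 2>0); eliminate Beta.
Firm A's strategy R3 is strictly dominated by R4 (Alpha: 20>7, Gamma: 16>12, Delta: 9>0) and is removed.
Firm B's strategy Delta is strictly dominated by Gamma (R1: 7>5, R4: 18>12) and is removed.
Row R1 is eliminated: R4 beats it against every remaining column (Alpha: 20>19, Gamma: 16>7).
Firm B's strategy Alpha is strictly dominated by Gamma (R4: 18>2) and is removed.
Among the remaining strategies, none is strictly dominated by another pure strategy of the same player, so the elimination stops.
Surviving strategies — Firm A: {R4}; Firm B: {Gamma}.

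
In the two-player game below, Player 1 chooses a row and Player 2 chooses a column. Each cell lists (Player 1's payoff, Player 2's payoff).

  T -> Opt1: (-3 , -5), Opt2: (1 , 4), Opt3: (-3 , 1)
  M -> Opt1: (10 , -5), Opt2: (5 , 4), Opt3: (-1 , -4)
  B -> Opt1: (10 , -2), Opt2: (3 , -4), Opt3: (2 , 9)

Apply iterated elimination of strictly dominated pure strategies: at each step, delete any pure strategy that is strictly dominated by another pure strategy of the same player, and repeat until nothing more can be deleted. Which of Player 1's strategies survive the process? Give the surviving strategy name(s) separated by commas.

M, B

Row T is eliminated: M beats it against every remaining column (Opt1: 10>-3, Opt2: 5>1, Opt3: -1>-3).
Player 2's strategy Opt1 is strictly dominated by Opt3 (M: -4>-5, B: 9>-2) and is removed.
Among the remaining strategies, none is strictly dominated by another pure strategy of the same player, so the elimination stops.
Surviving strategies — Player 1: {M, B}; Player 2: {Opt2, Opt3}.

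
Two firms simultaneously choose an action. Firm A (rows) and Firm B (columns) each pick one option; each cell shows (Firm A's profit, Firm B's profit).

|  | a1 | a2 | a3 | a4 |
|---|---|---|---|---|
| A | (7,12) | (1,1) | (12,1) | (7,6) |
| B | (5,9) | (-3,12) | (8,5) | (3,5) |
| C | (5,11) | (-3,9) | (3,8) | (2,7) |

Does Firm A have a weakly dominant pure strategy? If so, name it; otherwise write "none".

A

A vs B: a1: 7>5, a2: 1>-3, a3: 12>8, a4: 7>3.
A vs C: a1: 7>5, a2: 1>-3, a3: 12>3, a4: 7>2.
A is at least as good as every other strategy against every opponent action, so it is weakly dominant.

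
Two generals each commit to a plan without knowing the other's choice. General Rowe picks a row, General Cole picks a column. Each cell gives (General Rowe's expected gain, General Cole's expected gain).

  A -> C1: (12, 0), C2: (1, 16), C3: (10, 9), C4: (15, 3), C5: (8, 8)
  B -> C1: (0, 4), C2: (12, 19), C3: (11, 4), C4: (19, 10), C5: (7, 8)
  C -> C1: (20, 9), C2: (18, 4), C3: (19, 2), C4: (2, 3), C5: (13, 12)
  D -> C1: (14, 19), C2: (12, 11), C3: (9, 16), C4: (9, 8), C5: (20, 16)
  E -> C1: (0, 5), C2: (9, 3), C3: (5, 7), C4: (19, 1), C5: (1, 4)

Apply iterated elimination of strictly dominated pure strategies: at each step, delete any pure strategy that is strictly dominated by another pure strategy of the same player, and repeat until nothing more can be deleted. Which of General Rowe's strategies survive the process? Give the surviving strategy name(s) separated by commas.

General Cole's strategy C4 is strictly dominated by C2 (A: 16>3, B: 19>10, C: 4>3, D: 11>8, E: 3>1) and is removed.
For General Rowe, C strictly dominates A on the remaining columns (C1: 20>12, C2: 18>1, C3: 19>10, C5: 13>8); eliminate A.
General Rowe's strategy B is strictly dominated by C (C1: 20>0, C2: 18>12, C3: 19>11, C5: 13>7) and is removed.
For General Rowe, C strictly dominates E on the remaining columns (C1: 20>0, C2: 18>9, C3: 19>5, C5: 13>1); eliminate E.
Column C2 is eliminated: C1 beats it against every remaining row (C: 9>4, D: 19>11).
For General Cole, C1 strictly dominates C3 on the remaining rows (C: 9>2, D: 19>16); eliminate C3.
Among the remaining strategies, none is strictly dominated by another pure strategy of the same player, so the elimination stops.
Surviving strategies — General Rowe: {C, D}; General Cole: {C1, C5}.

C, D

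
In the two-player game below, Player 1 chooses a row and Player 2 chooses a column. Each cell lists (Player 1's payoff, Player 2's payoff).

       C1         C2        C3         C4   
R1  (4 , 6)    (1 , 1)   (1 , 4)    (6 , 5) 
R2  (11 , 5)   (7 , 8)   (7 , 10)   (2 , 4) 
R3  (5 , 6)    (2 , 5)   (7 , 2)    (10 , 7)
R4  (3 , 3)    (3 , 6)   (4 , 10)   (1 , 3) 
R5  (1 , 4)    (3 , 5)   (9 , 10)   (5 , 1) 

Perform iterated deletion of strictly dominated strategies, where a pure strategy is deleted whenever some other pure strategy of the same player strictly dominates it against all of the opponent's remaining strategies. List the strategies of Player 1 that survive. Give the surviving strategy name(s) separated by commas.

R2, R3, R5

Player 1's strategy R1 is strictly dominated by R3 (C1: 5>4, C2: 2>1, C3: 7>1, C4: 10>6) and is removed.
For Player 1, R2 strictly dominates R4 on the remaining columns (C1: 11>3, C2: 7>3, C3: 7>4, C4: 2>1); eliminate R4.
Among the remaining strategies, none is strictly dominated by another pure strategy of the same player, so the elimination stops.
Surviving strategies — Player 1: {R2, R3, R5}; Player 2: {C1, C2, C3, C4}.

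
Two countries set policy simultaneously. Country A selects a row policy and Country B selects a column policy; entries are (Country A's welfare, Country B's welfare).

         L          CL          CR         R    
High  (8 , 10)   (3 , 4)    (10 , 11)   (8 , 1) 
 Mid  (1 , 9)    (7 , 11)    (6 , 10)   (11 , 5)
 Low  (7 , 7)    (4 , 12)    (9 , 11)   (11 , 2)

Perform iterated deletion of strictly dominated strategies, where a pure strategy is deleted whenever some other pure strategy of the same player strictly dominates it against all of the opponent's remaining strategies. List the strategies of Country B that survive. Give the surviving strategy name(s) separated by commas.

CL, CR

Column L is eliminated: CR beats it against every remaining row (High: 11>10, Mid: 10>9, Low: 11>7).
Column R is eliminated: CL beats it against every remaining row (High: 4>1, Mid: 11>5, Low: 12>2).
Among the remaining strategies, none is strictly dominated by another pure strategy of the same player, so the elimination stops.
Surviving strategies — Country A: {High, Mid, Low}; Country B: {CL, CR}.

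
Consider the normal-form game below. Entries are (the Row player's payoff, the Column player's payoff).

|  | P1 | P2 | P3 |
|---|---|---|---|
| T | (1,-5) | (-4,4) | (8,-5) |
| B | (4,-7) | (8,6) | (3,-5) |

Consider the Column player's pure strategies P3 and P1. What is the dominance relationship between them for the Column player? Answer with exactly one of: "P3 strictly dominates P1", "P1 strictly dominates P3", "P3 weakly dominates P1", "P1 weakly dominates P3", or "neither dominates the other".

P3's payoffs vs P1's, by the Row player's action — T: -5=-5, B: -5>-7.
P3 is at least as good everywhere and strictly better somewhere (tied only at T), so P3 weakly but not strictly dominates P1.

P3 weakly dominates P1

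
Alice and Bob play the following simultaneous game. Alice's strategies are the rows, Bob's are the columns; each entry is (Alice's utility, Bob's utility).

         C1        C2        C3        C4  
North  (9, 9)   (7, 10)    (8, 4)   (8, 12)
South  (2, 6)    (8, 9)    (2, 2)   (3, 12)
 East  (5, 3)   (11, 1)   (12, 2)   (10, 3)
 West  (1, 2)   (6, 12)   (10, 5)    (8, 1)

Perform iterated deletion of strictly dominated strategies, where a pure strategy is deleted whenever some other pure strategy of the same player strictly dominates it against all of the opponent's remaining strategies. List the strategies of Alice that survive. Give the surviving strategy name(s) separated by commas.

North, East

For Alice, East strictly dominates South on the remaining columns (C1: 5>2, C2: 11>8, C3: 12>2, C4: 10>3); eliminate South.
Alice's strategy West is strictly dominated by East (C1: 5>1, C2: 11>6, C3: 12>10, C4: 10>8) and is removed.
Column C2 is eliminated: C4 beats it against every remaining row (North: 12>10, East: 3>1).
Bob's strategy C3 is strictly dominated by C1 (North: 9>4, East: 3>2) and is removed.
Among the remaining strategies, none is strictly dominated by another pure strategy of the same player, so the elimination stops.
Surviving strategies — Alice: {North, East}; Bob: {C1, C4}.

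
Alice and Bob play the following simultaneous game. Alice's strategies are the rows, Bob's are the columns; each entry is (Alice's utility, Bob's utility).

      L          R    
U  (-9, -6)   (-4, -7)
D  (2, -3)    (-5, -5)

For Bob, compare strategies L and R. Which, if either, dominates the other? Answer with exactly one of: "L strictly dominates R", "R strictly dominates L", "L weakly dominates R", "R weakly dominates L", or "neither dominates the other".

Compare L to R across each opponent action: U: -6>-7, D: -3>-5.
L gives a strictly higher payoff against each opponent action, so L strictly dominates R.

L strictly dominates R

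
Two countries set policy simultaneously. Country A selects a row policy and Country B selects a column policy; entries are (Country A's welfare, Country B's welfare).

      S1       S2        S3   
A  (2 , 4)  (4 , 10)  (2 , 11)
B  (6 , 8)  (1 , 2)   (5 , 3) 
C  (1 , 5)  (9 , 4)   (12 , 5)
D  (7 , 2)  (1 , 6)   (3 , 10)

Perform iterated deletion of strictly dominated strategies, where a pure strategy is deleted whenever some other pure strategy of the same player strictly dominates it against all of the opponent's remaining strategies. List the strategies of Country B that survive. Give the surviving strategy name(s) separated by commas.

S1, S3

Column S2 is eliminated: S3 beats it against every remaining row (A: 11>10, B: 3>2, C: 5>4, D: 10>6).
Country A's strategy A is strictly dominated by B (S1: 6>2, S3: 5>2) and is removed.
Among the remaining strategies, none is strictly dominated by another pure strategy of the same player, so the elimination stops.
Surviving strategies — Country A: {B, C, D}; Country B: {S1, S3}.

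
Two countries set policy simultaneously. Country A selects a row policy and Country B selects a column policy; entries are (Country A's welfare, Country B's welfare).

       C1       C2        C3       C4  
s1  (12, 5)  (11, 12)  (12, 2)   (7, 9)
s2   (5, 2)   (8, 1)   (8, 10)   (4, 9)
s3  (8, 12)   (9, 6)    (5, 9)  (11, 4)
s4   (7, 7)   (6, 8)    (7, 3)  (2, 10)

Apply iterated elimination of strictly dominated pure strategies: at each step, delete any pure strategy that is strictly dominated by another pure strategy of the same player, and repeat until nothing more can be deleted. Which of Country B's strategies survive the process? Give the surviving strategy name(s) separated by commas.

C2

For Country A, s1 strictly dominates s2 on the remaining columns (C1: 12>5, C2: 11>8, C3: 12>8, C4: 7>4); eliminate s2.
For Country A, s1 strictly dominates s4 on the remaining columns (C1: 12>7, C2: 11>6, C3: 12>7, C4: 7>2); eliminate s4.
Column C3 is eliminated: C1 beats it against every remaining row (s1: 5>2, s3: 12>9).
For Country B, C2 strictly dominates C4 on the remaining rows (s1: 12>9, s3: 6>4); eliminate C4.
Country A's strategy s3 is strictly dominated by s1 (C1: 12>8, C2: 11>9) and is removed.
Column C1 is eliminated: C2 beats it against every remaining row (s1: 12>5).
Among the remaining strategies, none is strictly dominated by another pure strategy of the same player, so the elimination stops.
Surviving strategies — Country A: {s1}; Country B: {C2}.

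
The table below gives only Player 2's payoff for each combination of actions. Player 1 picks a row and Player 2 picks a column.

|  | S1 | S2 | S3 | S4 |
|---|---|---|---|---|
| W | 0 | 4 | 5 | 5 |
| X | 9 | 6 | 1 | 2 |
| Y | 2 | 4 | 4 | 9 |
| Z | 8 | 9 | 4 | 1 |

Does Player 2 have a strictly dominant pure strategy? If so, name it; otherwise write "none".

none

S1 fails to dominate S2 at W (0<4).
S2 fails to dominate S1 at X (6<9).
S3 fails to dominate S1 at X (1<9).
S4 fails to dominate S1 at X (2<9).
No single strategy dominates all the others.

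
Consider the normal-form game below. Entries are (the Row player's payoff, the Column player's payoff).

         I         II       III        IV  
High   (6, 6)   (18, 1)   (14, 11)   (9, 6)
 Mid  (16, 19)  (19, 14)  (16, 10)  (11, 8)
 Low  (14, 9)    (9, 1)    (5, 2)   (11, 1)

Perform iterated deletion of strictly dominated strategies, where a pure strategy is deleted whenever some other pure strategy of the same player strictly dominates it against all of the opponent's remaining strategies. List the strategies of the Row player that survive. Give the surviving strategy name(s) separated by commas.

Mid

The Row player's strategy High is strictly dominated by Mid (I: 16>6, II: 19>18, III: 16>14, IV: 11>9) and is removed.
The Column player's strategy II is strictly dominated by I (Mid: 19>14, Low: 9>1) and is removed.
Column III is eliminated: I beats it against every remaining row (Mid: 19>10, Low: 9>2).
Column IV is eliminated: I beats it against every remaining row (Mid: 19>8, Low: 9>1).
For the Row player, Mid strictly dominates Low on the remaining columns (I: 16>14); eliminate Low.
Among the remaining strategies, none is strictly dominated by another pure strategy of the same player, so the elimination stops.
Surviving strategies — the Row player: {Mid}; the Column player: {I}.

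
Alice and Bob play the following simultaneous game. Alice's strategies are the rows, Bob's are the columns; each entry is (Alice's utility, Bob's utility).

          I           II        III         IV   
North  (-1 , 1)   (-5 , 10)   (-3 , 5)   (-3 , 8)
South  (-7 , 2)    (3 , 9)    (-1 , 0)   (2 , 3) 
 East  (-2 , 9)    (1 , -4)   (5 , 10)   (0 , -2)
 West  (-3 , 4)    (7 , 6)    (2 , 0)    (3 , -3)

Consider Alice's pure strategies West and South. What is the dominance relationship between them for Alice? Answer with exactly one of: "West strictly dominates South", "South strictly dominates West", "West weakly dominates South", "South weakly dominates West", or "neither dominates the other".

West's payoffs vs South's, by Bob's action — I: -3>-7, II: 7>3, III: 2>-1, IV: 3>2.
West gives a strictly higher payoff against every action of Bob, so West strictly dominates South.

West strictly dominates South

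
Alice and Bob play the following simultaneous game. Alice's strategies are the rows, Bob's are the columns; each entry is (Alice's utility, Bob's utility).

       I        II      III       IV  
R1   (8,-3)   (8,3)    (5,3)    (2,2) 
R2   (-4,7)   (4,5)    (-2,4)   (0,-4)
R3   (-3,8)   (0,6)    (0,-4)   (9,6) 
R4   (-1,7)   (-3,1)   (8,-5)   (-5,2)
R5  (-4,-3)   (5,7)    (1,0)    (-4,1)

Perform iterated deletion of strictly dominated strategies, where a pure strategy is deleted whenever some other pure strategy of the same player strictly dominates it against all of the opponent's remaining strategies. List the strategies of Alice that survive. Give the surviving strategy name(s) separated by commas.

R1, R3, R4

For Alice, R1 strictly dominates R2 on the remaining columns (I: 8>-4, II: 8>4, III: 5>-2, IV: 2>0); eliminate R2.
For Alice, R1 strictly dominates R5 on the remaining columns (I: 8>-4, II: 8>5, III: 5>1, IV: 2>-4); eliminate R5.
Among the remaining strategies, none is strictly dominated by another pure strategy of the same player, so the elimination stops.
Surviving strategies — Alice: {R1, R3, R4}; Bob: {I, II, III, IV}.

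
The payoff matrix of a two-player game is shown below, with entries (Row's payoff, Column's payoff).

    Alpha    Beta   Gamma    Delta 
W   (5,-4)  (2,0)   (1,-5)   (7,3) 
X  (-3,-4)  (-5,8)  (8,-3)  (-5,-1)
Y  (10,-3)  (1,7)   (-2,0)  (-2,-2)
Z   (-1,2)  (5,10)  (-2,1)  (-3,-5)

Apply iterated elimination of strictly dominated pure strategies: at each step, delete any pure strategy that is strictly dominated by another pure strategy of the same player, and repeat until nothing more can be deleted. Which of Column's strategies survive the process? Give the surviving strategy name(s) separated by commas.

Column Alpha is eliminated: Beta beats it against every remaining row (W: 0>-4, X: 8>-4, Y: 7>-3, Z: 10>2).
For Row, W strictly dominates Y on the remaining columns (Beta: 2>1, Gamma: 1>-2, Delta: 7>-2); eliminate Y.
Column's strategy Gamma is strictly dominated by Beta (W: 0>-5, X: 8>-3, Z: 10>1) and is removed.
Row X is eliminated: W beats it against every remaining column (Beta: 2>-5, Delta: 7>-5).
Among the remaining strategies, none is strictly dominated by another pure strategy of the same player, so the elimination stops.
Surviving strategies — Row: {W, Z}; Column: {Beta, Delta}.

Beta, Delta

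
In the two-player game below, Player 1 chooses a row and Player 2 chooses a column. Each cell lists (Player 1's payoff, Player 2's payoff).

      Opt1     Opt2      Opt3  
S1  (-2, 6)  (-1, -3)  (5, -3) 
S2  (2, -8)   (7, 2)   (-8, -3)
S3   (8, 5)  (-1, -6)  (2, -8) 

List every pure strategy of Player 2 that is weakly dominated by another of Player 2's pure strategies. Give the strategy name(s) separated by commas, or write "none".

Opt3

Opt1: no other strategy beats it everywhere (Opt2 at S1 (6>-3); Opt3 at S1 (6>-3)).
Opt2: no other strategy beats it everywhere (Opt1 at S2 (2>-8); Opt3 at S2 (2>-3)).
Opt3 is weakly dominated by Opt2 (S1: -3=-3, S2: 2>-3, S3: -6>-8).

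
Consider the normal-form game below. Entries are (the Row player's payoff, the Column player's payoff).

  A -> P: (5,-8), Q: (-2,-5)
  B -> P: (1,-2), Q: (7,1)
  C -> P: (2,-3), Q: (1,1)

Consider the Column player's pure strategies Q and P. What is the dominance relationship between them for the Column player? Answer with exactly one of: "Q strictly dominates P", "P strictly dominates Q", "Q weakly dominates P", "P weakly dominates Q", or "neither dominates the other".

Q's payoffs vs P's, by the Row player's action — A: -5>-8, B: 1>-2, C: 1>-3.
Every comparison favours Q, so Q strictly dominates P.

Q strictly dominates P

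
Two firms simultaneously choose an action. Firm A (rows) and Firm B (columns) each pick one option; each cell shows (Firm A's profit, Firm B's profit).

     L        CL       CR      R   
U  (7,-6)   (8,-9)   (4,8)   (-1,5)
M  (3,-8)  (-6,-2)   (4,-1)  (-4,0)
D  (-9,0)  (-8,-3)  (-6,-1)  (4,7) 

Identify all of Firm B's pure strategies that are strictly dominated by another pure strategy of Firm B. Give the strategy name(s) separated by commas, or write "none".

L: dominated, since R does at least as well everywhere (U: 5>-6, M: 0>-8, D: 7>0).
CL: dominated, since CR does at least as well everywhere (U: 8>-9, M: -1>-2, D: -1>-3).
CR is not dominated — it holds its own against L at U (8>-6); CL at U (8>-9); R at U (8>5).
R: no other strategy beats it everywhere (L at U (5>-6); CL at U (5>-9); CR at M (0>-1)).

L, CL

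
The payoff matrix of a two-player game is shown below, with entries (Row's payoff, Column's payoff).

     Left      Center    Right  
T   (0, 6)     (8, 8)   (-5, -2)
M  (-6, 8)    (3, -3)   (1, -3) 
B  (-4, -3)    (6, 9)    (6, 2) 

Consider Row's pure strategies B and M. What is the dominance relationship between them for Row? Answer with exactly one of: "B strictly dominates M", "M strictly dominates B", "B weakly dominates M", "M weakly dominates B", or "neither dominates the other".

B strictly dominates M

B's payoffs vs M's, by Column's action — Left: -4>-6, Center: 6>3, Right: 6>1.
B gives a strictly higher payoff against every action of Column, so B strictly dominates M.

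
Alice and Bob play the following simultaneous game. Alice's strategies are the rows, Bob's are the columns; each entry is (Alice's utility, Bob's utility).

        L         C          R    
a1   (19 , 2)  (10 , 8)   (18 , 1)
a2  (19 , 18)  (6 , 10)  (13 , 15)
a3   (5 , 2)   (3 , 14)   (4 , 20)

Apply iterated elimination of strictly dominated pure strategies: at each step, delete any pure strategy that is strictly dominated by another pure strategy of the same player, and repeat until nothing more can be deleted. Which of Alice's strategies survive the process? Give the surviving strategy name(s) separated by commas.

Alice's strategy a3 is strictly dominated by a1 (L: 19>5, C: 10>3, R: 18>4) and is removed.
For Bob, L strictly dominates R on the remaining rows (a1: 2>1, a2: 18>15); eliminate R.
Among the remaining strategies, none is strictly dominated by another pure strategy of the same player, so the elimination stops.
Surviving strategies — Alice: {a1, a2}; Bob: {L, C}.

a1, a2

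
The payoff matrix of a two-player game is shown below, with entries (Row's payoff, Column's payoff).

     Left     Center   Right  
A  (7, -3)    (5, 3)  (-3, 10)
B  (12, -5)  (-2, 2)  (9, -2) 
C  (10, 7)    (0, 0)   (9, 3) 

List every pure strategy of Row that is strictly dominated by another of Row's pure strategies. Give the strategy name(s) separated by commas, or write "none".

none

Nothing dominates A: B at Center (5>-2); C at Center (5>0).
B is not dominated — it holds its own against A at Left (12>7); C at Left (12>10).
C is not dominated — it holds its own against A at Left (10>7); B at Center (0>-2).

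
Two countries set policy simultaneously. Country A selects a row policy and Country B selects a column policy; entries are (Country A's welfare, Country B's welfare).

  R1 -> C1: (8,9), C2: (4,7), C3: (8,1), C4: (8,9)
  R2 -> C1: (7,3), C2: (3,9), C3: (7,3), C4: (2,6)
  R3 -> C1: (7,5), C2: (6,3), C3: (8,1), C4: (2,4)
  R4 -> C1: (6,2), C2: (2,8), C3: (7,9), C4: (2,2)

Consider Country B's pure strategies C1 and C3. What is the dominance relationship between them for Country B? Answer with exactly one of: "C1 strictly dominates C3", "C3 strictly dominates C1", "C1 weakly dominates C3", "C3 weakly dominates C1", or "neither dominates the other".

Compare C1 to C3 across each choice by Country A: R1: 9>1, R2: 3=3, R3: 5>1, R4: 2<9.
C1 does better at R1, R3 but worse at R4; neither strategy dominates the other.

neither dominates the other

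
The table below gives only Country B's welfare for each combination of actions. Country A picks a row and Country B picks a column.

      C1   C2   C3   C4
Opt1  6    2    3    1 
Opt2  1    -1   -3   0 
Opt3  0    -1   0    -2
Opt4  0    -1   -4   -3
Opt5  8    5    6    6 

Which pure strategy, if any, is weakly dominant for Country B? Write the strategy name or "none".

C1 vs C2: Opt1: 6>2, Opt2: 1>-1, Opt3: 0>-1, Opt4: 0>-1, Opt5: 8>5.
C1 vs C3: Opt1: 6>3, Opt2: 1>-3, Opt3: 0=0, Opt4: 0>-4, Opt5: 8>6.
C1 vs C4: Opt1: 6>1, Opt2: 1>0, Opt3: 0>-2, Opt4: 0>-3, Opt5: 8>6.
C1 is at least as good as every other strategy against every opponent action, so it is weakly dominant.

C1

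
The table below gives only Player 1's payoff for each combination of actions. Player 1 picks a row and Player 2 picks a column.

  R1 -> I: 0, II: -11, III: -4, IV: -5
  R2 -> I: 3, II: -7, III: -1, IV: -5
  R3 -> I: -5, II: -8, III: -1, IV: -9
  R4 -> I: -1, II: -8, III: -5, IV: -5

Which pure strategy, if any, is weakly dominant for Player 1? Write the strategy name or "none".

R2 vs R1: I: 3>0, II: -7>-11, III: -1>-4, IV: -5=-5.
R2 vs R3: I: 3>-5, II: -7>-8, III: -1=-1, IV: -5>-9.
R2 vs R4: I: 3>-1, II: -7>-8, III: -1>-5, IV: -5=-5.
R2 is at least as good as every other strategy against every opponent action, so it is weakly dominant.

R2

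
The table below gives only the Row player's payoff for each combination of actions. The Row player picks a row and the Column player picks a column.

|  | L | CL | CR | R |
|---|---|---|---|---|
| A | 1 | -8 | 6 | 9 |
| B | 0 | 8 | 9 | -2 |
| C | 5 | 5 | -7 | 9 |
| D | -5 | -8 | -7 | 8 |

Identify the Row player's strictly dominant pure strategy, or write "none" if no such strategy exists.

none

A fails to dominate B at CL (-8<8).
B fails to dominate A at L (0<1).
C fails to dominate A at CR (-7<6).
D fails to dominate A at L (-5<1).
No single strategy dominates all the others.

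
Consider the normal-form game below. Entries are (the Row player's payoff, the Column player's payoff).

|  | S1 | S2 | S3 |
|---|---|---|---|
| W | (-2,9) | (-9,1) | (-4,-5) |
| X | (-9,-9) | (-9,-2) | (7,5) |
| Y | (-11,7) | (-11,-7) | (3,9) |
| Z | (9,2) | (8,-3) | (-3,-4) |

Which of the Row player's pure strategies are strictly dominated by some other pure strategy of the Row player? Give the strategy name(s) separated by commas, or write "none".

W, Y

W: dominated, since Z does at least as well everywhere (S1: 9>-2, S2: 8>-9, S3: -3>-4).
X: no other strategy beats it everywhere (W at S2 (-9=-9); Y at S1 (-9>-11); Z at S3 (7>-3)).
Y is strictly dominated by X (S1: -9>-11, S2: -9>-11, S3: 7>3).
Z: no other strategy beats it everywhere (W at S1 (9>-2); X at S1 (9>-9); Y at S1 (9>-11)).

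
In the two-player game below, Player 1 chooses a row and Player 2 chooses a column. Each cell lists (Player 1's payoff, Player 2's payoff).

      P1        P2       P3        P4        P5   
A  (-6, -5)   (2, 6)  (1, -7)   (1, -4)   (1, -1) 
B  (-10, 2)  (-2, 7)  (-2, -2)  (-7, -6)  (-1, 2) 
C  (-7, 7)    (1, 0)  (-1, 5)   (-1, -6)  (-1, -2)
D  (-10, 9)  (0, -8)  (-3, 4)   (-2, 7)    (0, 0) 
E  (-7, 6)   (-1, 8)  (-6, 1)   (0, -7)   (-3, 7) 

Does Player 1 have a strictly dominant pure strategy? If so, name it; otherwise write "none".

A vs B: P1: -6>-10, P2: 2>-2, P3: 1>-2, P4: 1>-7, P5: 1>-1.
A vs C: P1: -6>-7, P2: 2>1, P3: 1>-1, P4: 1>-1, P5: 1>-1.
A vs D: P1: -6>-10, P2: 2>0, P3: 1>-3, P4: 1>-2, P5: 1>0.
A vs E: P1: -6>-7, P2: 2>-1, P3: 1>-6, P4: 1>0, P5: 1>-3.
A strictly beats every other strategy against every opponent action, so it is strictly dominant.

A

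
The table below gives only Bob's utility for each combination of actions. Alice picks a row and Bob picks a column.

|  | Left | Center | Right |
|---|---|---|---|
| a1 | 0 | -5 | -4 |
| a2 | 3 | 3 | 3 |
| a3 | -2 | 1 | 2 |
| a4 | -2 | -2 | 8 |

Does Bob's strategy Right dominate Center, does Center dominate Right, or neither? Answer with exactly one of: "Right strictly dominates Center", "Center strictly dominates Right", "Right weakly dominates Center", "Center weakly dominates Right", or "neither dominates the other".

Right weakly dominates Center

Compare Right to Center across each choice by Alice: a1: -4>-5, a2: 3=3, a3: 2>1, a4: 8>-2.
Right is at least as good everywhere and strictly better somewhere (tied only at a2), so Right weakly but not strictly dominates Center.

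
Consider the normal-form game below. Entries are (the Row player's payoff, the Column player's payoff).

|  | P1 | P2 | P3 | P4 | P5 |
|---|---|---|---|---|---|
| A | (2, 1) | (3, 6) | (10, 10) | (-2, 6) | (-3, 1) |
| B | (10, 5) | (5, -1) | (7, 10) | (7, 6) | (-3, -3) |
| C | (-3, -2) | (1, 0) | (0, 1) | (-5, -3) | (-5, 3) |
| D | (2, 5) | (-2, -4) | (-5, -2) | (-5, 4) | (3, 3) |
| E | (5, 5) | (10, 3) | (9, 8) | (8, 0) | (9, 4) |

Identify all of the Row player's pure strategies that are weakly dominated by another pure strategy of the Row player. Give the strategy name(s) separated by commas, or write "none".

C, D

A is not dominated — it holds its own against B at P3 (10>7); C at P1 (2>-3); D at P2 (3>-2); E at P3 (10>9).
Nothing dominates B: A at P1 (10>2); C at P1 (10>-3); D at P1 (10>2); E at P1 (10>5).
A weakly dominates C — P1: 2>-3, P2: 3>1, P3: 10>0, P4: -2>-5, P5: -3>-5.
D is weakly dominated by E (P1: 5>2, P2: 10>-2, P3: 9>-5, P4: 8>-5, P5: 9>3).
E: no other strategy beats it everywhere (A at P1 (5>2); B at P2 (10>5); C at P1 (5>-3); D at P1 (5>2)).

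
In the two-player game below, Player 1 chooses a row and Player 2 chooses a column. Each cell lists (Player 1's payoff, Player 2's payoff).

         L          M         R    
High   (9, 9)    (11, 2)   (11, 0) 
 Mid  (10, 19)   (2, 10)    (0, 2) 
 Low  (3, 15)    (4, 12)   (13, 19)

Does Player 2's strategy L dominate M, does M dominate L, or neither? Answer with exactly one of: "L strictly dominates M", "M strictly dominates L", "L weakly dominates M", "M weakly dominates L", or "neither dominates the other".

L strictly dominates M

L's payoffs vs M's, by Player 1's action — High: 9>2, Mid: 19>10, Low: 15>12.
L gives a strictly higher payoff against each choice by Player 1, so L strictly dominates M.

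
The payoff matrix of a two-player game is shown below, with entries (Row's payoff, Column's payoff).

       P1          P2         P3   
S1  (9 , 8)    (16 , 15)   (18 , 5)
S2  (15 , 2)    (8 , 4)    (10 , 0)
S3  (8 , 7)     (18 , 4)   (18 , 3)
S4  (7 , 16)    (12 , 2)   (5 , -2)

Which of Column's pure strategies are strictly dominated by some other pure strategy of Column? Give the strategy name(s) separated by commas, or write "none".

P3

Nothing dominates P1: P2 at S3 (7>4); P3 at S1 (8>5).
P2: no other strategy beats it everywhere (P1 at S1 (15>8); P3 at S1 (15>5)).
P3: dominated, since P1 does at least as well everywhere (S1: 8>5, S2: 2>0, S3: 7>3, S4: 16>-2).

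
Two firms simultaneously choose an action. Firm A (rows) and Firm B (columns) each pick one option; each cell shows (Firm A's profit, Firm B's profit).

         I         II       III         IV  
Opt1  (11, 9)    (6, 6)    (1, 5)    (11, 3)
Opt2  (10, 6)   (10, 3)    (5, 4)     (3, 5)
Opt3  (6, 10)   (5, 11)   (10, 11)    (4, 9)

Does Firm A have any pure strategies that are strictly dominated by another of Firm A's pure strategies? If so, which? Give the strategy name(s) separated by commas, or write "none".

none

Opt1: no other strategy beats it everywhere (Opt2 at I (11>10); Opt3 at I (11>6)).
Opt2 is not dominated — it holds its own against Opt1 at II (10>6); Opt3 at I (10>6).
Nothing dominates Opt3: Opt1 at III (10>1); Opt2 at III (10>5).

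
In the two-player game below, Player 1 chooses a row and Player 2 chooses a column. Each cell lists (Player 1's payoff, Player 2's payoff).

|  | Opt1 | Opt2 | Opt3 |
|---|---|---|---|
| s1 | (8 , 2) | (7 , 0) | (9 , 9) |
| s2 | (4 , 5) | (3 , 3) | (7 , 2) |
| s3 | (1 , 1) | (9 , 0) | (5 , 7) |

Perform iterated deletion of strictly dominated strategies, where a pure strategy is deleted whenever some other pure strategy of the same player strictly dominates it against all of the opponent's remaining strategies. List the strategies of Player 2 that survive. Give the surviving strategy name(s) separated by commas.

Row s2 is eliminated: s1 beats it against every remaining column (Opt1: 8>4, Opt2: 7>3, Opt3: 9>7).
For Player 2, Opt3 strictly dominates Opt1 on the remaining rows (s1: 9>2, s3: 7>1); eliminate Opt1.
For Player 2, Opt3 strictly dominates Opt2 on the remaining rows (s1: 9>0, s3: 7>0); eliminate Opt2.
For Player 1, s1 strictly dominates s3 on the remaining columns (Opt3: 9>5); eliminate s3.
Among the remaining strategies, none is strictly dominated by another pure strategy of the same player, so the elimination stops.
Surviving strategies — Player 1: {s1}; Player 2: {Opt3}.

Opt3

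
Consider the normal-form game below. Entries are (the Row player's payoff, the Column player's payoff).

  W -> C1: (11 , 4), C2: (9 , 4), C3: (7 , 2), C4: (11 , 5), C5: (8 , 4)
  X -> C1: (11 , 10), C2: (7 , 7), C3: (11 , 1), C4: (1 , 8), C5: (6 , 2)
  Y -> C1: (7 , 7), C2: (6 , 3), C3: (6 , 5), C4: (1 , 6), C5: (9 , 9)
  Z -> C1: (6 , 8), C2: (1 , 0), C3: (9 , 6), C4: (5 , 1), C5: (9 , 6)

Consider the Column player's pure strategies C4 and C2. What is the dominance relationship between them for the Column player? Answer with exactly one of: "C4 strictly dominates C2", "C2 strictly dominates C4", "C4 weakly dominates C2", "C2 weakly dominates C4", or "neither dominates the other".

C4's payoffs vs C2's, by the Row player's action — W: 5>4, X: 8>7, Y: 6>3, Z: 1>0.
Every comparison favours C4, so C4 strictly dominates C2.

C4 strictly dominates C2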